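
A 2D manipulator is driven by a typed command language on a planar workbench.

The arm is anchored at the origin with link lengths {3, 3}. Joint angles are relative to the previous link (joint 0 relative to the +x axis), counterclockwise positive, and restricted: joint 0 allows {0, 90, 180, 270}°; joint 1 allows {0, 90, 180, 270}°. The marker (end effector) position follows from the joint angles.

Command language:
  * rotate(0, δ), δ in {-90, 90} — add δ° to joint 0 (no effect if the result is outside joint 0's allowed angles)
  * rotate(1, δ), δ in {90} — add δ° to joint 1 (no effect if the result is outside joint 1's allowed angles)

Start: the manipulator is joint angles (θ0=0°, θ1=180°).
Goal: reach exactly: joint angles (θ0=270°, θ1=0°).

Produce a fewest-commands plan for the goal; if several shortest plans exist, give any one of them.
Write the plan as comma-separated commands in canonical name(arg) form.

initial: joint angles (θ0=0°, θ1=180°)
t=1 rotate(0, -90) ⇒ joint angles (θ0=270°, θ1=180°)
t=2 rotate(1, 90) ⇒ joint angles (θ0=270°, θ1=270°)
t=3 rotate(1, 90) ⇒ joint angles (θ0=270°, θ1=0°)
nothing shorter than 3 reaches the goal.

rotate(0, -90), rotate(1, 90), rotate(1, 90)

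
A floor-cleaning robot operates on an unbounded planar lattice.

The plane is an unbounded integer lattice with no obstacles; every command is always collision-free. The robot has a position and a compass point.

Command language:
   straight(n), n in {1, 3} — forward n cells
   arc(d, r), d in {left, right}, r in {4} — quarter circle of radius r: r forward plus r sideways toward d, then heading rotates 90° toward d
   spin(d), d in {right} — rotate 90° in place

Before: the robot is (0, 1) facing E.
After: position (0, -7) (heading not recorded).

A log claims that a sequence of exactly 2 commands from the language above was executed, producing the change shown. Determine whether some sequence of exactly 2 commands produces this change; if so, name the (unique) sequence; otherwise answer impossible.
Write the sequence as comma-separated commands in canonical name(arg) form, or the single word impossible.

arc(right, 4), arc(right, 4)

begin: (0, 1) facing E
t=1 arc(right, 4) ⇒ (4, -3) facing S
t=2 arc(right, 4) ⇒ (0, -7) facing W
all 25 alternatives checked — unique.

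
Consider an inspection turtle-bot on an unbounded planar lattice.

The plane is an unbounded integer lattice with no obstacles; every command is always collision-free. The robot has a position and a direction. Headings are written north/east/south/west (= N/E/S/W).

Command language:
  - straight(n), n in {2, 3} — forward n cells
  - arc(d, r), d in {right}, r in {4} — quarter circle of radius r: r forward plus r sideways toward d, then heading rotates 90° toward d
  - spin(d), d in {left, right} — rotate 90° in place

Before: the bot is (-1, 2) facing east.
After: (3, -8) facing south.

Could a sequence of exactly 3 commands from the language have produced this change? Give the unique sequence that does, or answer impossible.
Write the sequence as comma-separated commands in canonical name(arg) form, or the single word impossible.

arc(right, 4), straight(3), straight(3)

key: running straight(3) before arc(right, 4) would end elsewhere — order is forced
begin: (-1, 2) facing east
t=1 arc(right, 4) ⇒ (3, -2) facing south
t=2 straight(3) ⇒ (3, -5) facing south
t=3 straight(3) ⇒ (3, -8) facing south
no rival 3-sequence matches.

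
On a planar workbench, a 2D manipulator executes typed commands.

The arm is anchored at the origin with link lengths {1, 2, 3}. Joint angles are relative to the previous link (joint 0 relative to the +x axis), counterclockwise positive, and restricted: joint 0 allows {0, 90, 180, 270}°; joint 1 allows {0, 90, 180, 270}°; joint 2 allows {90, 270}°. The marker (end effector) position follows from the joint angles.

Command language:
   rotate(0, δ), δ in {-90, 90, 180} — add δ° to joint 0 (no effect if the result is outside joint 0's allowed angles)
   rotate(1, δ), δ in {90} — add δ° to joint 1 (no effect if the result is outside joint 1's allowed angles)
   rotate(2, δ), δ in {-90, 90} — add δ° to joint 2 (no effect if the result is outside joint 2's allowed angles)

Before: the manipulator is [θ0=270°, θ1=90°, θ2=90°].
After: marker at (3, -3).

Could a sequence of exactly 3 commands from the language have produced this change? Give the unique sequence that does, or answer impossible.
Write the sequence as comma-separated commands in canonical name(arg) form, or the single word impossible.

rotate(1, 90), rotate(1, 90), rotate(1, 90)

begin: [θ0=270°, θ1=90°, θ2=90°]
t=1 rotate(1, 90) ⇒ [θ0=270°, θ1=180°, θ2=90°]
t=2 rotate(1, 90) ⇒ [θ0=270°, θ1=270°, θ2=90°]
t=3 rotate(1, 90) ⇒ [θ0=270°, θ1=0°, θ2=90°]
no other 3-command option fits: unique.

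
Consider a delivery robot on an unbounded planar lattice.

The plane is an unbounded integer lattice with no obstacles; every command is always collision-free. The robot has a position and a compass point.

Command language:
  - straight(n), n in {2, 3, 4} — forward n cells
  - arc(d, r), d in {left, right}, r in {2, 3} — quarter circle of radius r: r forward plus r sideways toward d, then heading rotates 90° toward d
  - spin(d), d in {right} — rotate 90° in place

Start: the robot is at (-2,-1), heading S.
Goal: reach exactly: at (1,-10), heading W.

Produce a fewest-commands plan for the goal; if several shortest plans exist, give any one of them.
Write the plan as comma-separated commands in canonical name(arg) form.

arc(left, 3), arc(right, 3), arc(right, 3)

initial: at (-2,-1), heading S
[1] after arc(left, 3): at (1,-4), heading E
[2] after arc(right, 3): at (4,-7), heading S
[3] after arc(right, 3): at (1,-10), heading W
shorter routes all fall short; 3 is best.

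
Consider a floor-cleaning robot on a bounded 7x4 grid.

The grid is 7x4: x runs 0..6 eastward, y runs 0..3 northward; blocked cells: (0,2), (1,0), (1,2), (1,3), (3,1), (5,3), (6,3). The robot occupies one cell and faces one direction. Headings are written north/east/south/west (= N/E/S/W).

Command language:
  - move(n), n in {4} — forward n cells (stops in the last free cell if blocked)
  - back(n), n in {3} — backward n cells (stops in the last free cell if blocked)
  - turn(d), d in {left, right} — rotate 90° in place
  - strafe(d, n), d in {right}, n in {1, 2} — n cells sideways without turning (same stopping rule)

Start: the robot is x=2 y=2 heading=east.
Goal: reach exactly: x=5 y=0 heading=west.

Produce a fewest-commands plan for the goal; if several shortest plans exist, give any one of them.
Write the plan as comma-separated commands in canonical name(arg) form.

from: x=2 y=2 heading=east
step 1 (turn(left)): x=2 y=2 heading=north
step 2 (back(3)): x=2 y=0 heading=north
step 3 (turn(left)): x=2 y=0 heading=west
step 4 (back(3)): x=5 y=0 heading=west
nothing shorter than 4 reaches the goal.

turn(left), back(3), turn(left), back(3)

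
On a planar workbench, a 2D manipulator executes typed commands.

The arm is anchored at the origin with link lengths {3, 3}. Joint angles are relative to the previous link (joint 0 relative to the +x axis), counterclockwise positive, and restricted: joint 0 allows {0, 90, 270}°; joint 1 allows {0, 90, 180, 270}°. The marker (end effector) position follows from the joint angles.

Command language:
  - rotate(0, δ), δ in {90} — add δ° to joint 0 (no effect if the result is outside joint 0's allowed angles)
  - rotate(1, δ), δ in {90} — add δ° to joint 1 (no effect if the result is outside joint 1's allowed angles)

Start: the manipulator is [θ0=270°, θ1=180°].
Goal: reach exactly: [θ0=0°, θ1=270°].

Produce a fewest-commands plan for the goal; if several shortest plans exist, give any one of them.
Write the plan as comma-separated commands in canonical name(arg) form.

t0: [θ0=270°, θ1=180°]
t=1 rotate(1, 90) ⇒ [θ0=270°, θ1=270°]
t=2 rotate(0, 90) ⇒ [θ0=0°, θ1=270°]
nothing shorter than 2 reaches the goal.

rotate(1, 90), rotate(0, 90)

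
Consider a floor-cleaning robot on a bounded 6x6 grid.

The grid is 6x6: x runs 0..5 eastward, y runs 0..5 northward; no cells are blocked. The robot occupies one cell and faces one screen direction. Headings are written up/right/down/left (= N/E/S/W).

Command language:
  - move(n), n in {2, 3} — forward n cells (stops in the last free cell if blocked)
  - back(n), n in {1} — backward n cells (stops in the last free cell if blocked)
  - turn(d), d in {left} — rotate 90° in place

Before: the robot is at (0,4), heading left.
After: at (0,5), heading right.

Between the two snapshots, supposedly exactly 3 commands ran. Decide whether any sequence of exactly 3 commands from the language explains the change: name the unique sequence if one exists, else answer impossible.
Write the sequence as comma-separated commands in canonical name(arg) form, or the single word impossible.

key: position moved to (0,5) AND the heading swung to E — translation plus rotation needed
t0: at (0,4), heading left
1. turn(left) → at (0,4), heading down
2. back(1) → at (0,5), heading down
3. turn(left) → at (0,5), heading right
no rival 3-sequence matches.

turn(left), back(1), turn(left)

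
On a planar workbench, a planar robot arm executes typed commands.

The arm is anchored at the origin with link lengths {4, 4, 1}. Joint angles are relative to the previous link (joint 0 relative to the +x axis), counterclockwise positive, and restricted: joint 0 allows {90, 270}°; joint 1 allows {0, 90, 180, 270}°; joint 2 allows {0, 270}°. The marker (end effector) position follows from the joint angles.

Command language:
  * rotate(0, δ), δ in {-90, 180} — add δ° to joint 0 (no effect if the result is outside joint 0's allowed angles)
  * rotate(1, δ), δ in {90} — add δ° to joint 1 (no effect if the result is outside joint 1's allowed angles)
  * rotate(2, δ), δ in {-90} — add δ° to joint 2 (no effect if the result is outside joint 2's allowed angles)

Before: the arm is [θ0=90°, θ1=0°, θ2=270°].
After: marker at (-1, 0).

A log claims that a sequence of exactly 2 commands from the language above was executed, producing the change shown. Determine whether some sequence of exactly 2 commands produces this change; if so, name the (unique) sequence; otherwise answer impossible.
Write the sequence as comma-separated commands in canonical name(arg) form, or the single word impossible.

rotate(1, 90), rotate(1, 90)

from: [θ0=90°, θ1=0°, θ2=270°]
step 1 (rotate(1, 90)): [θ0=90°, θ1=90°, θ2=270°]
step 2 (rotate(1, 90)): [θ0=90°, θ1=180°, θ2=270°]
no other 2-command option fits: unique.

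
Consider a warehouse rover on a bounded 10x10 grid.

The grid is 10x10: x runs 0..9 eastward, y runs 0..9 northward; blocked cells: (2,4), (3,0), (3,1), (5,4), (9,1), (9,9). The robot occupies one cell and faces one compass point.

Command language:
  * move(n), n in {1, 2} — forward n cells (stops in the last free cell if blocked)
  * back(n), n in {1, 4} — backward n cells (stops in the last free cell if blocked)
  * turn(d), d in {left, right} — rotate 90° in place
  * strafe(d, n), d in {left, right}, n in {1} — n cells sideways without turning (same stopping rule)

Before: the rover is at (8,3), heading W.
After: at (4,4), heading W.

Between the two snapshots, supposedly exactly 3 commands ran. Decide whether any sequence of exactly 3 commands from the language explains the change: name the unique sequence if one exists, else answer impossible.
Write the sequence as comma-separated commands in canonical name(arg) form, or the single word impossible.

move(2), move(2), strafe(right, 1)

key: order matters: swapping move(2) and strafe(right, 1) lands elsewhere
begin: at (8,3), heading W
1. move(2) → at (6,3), heading W
2. move(2) → at (4,3), heading W
3. strafe(right, 1) → at (4,4), heading W
no other 3-command option fits: unique.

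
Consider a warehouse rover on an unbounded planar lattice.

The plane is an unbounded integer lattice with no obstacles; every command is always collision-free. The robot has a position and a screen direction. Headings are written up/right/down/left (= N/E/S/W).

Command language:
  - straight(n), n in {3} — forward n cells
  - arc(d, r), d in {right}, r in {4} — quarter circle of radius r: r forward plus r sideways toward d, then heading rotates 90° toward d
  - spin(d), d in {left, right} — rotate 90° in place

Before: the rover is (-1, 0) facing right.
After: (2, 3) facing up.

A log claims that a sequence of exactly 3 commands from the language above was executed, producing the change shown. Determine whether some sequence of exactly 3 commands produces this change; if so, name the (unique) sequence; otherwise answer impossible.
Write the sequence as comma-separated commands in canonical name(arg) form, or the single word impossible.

key: cell and facing (now N) both changed — the 3 commands mix motion and turning
t0: (-1, 0) facing right
step 1 (straight(3)): (2, 0) facing right
step 2 (spin(left)): (2, 0) facing up
step 3 (straight(3)): (2, 3) facing up
all 64 alternatives checked — unique.

straight(3), spin(left), straight(3)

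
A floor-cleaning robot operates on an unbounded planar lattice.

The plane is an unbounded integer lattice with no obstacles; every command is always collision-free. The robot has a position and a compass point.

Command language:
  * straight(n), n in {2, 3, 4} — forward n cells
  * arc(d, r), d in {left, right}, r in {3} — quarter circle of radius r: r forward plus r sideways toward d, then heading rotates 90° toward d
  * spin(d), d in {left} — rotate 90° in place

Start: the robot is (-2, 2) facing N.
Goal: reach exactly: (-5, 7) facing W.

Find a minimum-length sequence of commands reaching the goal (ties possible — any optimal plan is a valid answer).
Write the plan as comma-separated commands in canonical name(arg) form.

straight(2), arc(left, 3)

t0: (-2, 2) facing N
step 1 (straight(2)): (-2, 4) facing N
step 2 (arc(left, 3)): (-5, 7) facing W
minimal: 2 command(s), checked below 2.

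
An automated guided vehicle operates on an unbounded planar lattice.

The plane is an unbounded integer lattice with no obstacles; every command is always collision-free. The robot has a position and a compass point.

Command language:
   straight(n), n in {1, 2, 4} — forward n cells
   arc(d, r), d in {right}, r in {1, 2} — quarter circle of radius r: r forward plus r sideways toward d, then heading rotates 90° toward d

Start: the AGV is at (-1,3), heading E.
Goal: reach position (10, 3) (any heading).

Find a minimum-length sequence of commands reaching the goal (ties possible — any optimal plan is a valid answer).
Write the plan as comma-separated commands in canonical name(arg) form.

initial: at (-1,3), heading E
t=1 straight(2) ⇒ at (1,3), heading E
t=2 straight(1) ⇒ at (2,3), heading E
t=3 straight(4) ⇒ at (6,3), heading E
t=4 straight(4) ⇒ at (10,3), heading E
nothing shorter than 4 reaches the goal.

straight(2), straight(1), straight(4), straight(4)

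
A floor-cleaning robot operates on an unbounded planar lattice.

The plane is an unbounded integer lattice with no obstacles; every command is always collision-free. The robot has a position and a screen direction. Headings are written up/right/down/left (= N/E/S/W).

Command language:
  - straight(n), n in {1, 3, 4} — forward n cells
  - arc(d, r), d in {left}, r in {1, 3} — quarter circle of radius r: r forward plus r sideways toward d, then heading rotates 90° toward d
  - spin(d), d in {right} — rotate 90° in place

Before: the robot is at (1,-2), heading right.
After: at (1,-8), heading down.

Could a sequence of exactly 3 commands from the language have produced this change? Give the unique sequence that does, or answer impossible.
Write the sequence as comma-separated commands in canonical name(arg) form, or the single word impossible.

key: cell and facing (now S) both changed — the 3 commands mix motion and turning
t0: at (1,-2), heading right
step 1 (spin(right)): at (1,-2), heading down
step 2 (straight(3)): at (1,-5), heading down
step 3 (straight(3)): at (1,-8), heading down
uniquely the one of 216 3-step routes that fits.

spin(right), straight(3), straight(3)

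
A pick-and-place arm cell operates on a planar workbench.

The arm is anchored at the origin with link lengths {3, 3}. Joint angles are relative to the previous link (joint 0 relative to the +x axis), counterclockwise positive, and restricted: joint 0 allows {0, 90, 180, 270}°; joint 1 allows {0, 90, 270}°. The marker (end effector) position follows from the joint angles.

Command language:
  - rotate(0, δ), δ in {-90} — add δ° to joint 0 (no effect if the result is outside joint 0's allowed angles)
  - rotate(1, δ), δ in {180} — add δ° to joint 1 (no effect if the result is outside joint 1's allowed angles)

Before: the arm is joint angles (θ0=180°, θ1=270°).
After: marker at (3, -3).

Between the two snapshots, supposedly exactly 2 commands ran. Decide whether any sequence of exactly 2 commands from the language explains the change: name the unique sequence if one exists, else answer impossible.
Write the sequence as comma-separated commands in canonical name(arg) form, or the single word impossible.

from: joint angles (θ0=180°, θ1=270°)
[1] after rotate(0, -90): joint angles (θ0=90°, θ1=270°)
[2] after rotate(0, -90): joint angles (θ0=0°, θ1=270°)
uniquely the one of 4 2-step routes that fits.

rotate(0, -90), rotate(0, -90)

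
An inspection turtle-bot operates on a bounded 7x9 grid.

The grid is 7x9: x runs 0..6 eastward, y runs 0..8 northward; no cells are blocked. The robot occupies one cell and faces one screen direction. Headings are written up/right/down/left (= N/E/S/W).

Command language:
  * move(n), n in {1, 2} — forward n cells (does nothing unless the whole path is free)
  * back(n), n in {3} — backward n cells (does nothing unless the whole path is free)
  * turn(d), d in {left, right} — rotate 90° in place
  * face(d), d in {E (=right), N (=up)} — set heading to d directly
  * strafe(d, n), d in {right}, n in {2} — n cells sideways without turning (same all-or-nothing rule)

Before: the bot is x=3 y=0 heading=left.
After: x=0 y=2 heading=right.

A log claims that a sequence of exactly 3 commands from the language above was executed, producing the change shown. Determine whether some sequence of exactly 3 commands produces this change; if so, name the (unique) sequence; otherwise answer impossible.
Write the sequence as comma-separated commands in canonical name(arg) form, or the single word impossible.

strafe(right, 2), face(E), back(3)

key: cell and facing (now E) both changed — the 3 commands mix motion and turning
t0: x=3 y=0 heading=left
step 1 (strafe(right, 2)): x=3 y=2 heading=left
step 2 (face(E)): x=3 y=2 heading=right
step 3 (back(3)): x=0 y=2 heading=right
all 512 alternatives checked — unique.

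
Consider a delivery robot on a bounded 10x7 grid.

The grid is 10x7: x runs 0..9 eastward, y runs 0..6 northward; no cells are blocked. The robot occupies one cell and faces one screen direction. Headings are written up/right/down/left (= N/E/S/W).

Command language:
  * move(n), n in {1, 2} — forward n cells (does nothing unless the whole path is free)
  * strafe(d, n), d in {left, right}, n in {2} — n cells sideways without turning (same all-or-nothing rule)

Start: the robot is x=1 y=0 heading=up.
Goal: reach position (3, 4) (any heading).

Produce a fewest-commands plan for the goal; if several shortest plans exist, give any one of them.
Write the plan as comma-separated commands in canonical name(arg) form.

begin: x=1 y=0 heading=up
step 1 (strafe(right, 2)): x=3 y=0 heading=up
step 2 (move(2)): x=3 y=2 heading=up
step 3 (move(2)): x=3 y=4 heading=up
no 2-step plan works, so 3 is optimal.

strafe(right, 2), move(2), move(2)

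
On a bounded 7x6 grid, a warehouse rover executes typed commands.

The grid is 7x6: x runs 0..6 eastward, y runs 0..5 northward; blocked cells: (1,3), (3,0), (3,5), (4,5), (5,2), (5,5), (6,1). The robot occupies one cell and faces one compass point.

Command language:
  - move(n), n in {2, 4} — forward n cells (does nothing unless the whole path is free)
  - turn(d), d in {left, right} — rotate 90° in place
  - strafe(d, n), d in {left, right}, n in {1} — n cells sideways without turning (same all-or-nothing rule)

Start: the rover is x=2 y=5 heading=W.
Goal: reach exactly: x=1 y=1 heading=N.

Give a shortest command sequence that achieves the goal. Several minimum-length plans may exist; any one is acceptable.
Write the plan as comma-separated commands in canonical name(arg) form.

start: x=2 y=5 heading=W
t=1 turn(left) ⇒ x=2 y=5 heading=S
t=2 move(4) ⇒ x=2 y=1 heading=S
t=3 strafe(right, 1) ⇒ x=1 y=1 heading=S
t=4 turn(left) ⇒ x=1 y=1 heading=E
t=5 turn(left) ⇒ x=1 y=1 heading=N
nothing shorter than 5 reaches the goal.

turn(left), move(4), strafe(right, 1), turn(left), turn(left)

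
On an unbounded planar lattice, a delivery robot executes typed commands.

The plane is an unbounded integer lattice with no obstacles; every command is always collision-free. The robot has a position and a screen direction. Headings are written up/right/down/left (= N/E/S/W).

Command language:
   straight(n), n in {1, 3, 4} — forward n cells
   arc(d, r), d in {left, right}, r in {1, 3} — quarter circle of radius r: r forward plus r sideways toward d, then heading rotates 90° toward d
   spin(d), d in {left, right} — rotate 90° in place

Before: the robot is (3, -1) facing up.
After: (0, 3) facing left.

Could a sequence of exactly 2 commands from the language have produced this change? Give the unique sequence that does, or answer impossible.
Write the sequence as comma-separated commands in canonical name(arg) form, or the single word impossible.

straight(1), arc(left, 3)

key: position moved to (0,3) AND the heading swung to W — translation plus rotation needed
begin: (3, -1) facing up
1. straight(1) → (3, 0) facing up
2. arc(left, 3) → (0, 3) facing left
all 81 alternatives checked — unique.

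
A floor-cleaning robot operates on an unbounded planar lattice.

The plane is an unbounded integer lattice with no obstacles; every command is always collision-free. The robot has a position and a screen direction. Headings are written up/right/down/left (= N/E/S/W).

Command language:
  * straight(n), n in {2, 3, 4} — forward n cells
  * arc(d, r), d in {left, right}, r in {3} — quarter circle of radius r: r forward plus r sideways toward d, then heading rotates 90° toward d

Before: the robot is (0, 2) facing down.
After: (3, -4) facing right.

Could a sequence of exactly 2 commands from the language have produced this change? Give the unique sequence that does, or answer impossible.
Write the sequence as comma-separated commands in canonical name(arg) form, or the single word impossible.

key: position moved to (3,-4) AND the heading swung to E — translation plus rotation needed
start: (0, 2) facing down
t=1 straight(3) ⇒ (0, -1) facing down
t=2 arc(left, 3) ⇒ (3, -4) facing right
no rival 2-sequence matches.

straight(3), arc(left, 3)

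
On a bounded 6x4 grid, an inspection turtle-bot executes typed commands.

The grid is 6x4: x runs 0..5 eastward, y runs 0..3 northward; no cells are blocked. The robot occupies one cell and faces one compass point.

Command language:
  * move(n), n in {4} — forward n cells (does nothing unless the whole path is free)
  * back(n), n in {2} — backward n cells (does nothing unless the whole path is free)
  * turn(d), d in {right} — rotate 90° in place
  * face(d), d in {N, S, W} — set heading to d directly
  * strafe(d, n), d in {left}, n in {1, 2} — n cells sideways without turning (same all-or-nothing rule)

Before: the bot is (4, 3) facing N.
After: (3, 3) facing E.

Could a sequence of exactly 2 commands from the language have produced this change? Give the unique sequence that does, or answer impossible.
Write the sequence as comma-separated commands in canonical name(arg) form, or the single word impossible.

key: cell and facing (now E) both changed — the 2 commands mix motion and turning
t0: (4, 3) facing N
[1] after strafe(left, 1): (3, 3) facing N
[2] after turn(right): (3, 3) facing E
no rival 2-sequence matches.

strafe(left, 1), turn(right)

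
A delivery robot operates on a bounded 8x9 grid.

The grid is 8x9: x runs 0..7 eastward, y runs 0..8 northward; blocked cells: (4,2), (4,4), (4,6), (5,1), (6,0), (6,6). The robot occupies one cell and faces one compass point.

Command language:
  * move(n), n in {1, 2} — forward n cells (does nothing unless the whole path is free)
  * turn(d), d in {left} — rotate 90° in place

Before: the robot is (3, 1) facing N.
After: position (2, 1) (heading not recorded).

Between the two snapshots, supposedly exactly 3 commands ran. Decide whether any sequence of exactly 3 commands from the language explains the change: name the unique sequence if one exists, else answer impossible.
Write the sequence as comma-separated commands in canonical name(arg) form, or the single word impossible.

turn(left), move(1), turn(left)

from: (3, 1) facing N
t=1 turn(left) ⇒ (3, 1) facing W
t=2 move(1) ⇒ (2, 1) facing W
t=3 turn(left) ⇒ (2, 1) facing S
all 27 alternatives checked — unique.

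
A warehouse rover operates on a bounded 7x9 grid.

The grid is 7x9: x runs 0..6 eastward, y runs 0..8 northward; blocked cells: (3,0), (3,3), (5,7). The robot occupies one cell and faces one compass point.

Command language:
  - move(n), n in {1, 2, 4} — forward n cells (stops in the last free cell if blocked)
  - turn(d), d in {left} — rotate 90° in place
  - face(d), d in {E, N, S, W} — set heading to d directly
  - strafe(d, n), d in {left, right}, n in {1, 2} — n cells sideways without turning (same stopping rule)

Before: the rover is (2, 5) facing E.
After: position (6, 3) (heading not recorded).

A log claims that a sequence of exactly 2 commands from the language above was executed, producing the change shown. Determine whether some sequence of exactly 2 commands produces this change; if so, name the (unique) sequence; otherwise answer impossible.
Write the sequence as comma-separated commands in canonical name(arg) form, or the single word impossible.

key: order matters: swapping move(4) and strafe(right, 2) lands elsewhere
initial: (2, 5) facing E
step 1 (move(4)): (6, 5) facing E
step 2 (strafe(right, 2)): (6, 3) facing E
all 144 alternatives checked — unique.

move(4), strafe(right, 2)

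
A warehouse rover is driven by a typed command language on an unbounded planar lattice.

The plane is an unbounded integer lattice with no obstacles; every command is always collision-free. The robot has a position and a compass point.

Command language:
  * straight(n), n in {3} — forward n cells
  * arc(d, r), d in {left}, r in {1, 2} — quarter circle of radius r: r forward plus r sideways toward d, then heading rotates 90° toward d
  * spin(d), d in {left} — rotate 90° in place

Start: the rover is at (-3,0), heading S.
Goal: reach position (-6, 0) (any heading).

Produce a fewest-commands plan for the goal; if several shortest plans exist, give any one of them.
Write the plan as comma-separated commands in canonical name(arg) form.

from: at (-3,0), heading S
[1] after spin(left): at (-3,0), heading E
[2] after spin(left): at (-3,0), heading N
[3] after spin(left): at (-3,0), heading W
[4] after straight(3): at (-6,0), heading W
nothing shorter than 4 reaches the goal.

spin(left), spin(left), spin(left), straight(3)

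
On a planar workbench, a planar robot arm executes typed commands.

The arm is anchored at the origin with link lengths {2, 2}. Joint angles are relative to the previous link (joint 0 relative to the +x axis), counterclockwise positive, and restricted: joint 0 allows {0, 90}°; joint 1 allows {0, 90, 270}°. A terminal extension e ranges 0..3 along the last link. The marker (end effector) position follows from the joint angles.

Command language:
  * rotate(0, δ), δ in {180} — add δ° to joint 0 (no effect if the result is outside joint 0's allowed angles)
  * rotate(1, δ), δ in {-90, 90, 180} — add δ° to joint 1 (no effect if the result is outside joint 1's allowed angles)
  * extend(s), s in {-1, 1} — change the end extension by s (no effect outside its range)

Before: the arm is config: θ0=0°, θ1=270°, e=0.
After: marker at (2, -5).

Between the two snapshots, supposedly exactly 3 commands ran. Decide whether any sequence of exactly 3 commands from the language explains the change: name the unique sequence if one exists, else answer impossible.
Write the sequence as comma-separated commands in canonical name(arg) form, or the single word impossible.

initial: config: θ0=0°, θ1=270°, e=0
step 1 (extend(1)): config: θ0=0°, θ1=270°, e=1
step 2 (extend(1)): config: θ0=0°, θ1=270°, e=2
step 3 (extend(1)): config: θ0=0°, θ1=270°, e=3
no rival 3-sequence matches.

extend(1), extend(1), extend(1)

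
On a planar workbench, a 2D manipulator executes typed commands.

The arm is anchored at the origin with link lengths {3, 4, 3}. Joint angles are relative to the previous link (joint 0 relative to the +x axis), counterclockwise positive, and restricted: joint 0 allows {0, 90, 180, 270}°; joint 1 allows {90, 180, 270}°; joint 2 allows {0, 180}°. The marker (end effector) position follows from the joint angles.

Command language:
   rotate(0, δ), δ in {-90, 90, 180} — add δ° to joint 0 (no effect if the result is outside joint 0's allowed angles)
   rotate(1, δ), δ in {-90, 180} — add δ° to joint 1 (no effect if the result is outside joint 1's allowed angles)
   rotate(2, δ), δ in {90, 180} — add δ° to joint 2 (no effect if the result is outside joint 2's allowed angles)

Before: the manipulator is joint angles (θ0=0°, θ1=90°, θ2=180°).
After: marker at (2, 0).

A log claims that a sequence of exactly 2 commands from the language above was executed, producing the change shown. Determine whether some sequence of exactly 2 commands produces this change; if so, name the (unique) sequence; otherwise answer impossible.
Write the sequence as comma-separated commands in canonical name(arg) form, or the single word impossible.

rotate(1, 180), rotate(1, -90)

key: order matters: swapping rotate(1, 180) and rotate(1, -90) lands elsewhere
t0: joint angles (θ0=0°, θ1=90°, θ2=180°)
1. rotate(1, 180) → joint angles (θ0=0°, θ1=270°, θ2=180°)
2. rotate(1, -90) → joint angles (θ0=0°, θ1=180°, θ2=180°)
uniquely the one of 49 2-step routes that fits.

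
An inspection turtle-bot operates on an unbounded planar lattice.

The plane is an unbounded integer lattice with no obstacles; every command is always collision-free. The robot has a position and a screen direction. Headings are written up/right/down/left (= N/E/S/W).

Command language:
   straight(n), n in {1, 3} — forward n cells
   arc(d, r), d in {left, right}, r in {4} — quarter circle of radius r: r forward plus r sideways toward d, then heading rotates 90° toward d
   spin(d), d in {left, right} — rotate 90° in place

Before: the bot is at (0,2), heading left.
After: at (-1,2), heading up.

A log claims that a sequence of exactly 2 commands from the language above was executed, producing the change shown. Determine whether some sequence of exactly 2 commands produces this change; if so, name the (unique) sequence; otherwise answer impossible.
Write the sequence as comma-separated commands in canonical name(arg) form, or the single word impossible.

straight(1), spin(right)

key: cell and facing (now N) both changed — the 2 commands mix motion and turning
t0: at (0,2), heading left
step 1 (straight(1)): at (-1,2), heading left
step 2 (spin(right)): at (-1,2), heading up
all 36 alternatives checked — unique.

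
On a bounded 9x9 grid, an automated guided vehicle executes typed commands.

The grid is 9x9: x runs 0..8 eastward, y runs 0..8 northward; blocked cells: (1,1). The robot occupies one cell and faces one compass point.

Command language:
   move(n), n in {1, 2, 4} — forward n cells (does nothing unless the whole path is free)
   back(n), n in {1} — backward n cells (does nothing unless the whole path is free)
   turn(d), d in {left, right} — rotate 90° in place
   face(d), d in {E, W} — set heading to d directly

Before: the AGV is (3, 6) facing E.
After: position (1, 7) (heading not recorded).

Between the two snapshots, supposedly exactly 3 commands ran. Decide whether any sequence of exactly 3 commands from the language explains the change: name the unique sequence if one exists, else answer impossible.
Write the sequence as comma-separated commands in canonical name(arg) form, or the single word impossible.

no 3-step route produces this change.

impossible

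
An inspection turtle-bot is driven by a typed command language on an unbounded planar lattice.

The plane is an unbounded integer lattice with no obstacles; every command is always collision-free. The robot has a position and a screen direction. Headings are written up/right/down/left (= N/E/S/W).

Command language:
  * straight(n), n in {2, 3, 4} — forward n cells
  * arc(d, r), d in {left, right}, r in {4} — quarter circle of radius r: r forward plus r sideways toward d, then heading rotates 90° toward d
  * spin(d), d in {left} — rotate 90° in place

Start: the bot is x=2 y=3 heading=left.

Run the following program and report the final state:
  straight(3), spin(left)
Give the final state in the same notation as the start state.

from: x=2 y=3 heading=left
[1] after straight(3): x=-1 y=3 heading=left
[2] after spin(left): x=-1 y=3 heading=down

x=-1 y=3 heading=down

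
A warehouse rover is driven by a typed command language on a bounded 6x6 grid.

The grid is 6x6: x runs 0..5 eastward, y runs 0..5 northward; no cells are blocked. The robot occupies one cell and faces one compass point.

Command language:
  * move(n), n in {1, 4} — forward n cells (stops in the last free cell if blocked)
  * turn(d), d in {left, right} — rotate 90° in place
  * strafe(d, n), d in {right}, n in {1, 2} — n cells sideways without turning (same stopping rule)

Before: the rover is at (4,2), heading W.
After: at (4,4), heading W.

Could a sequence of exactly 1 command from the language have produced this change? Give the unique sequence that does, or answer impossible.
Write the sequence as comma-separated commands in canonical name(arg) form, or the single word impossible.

strafe(right, 2)

key: heading stays W — the single command does not turn
initial: at (4,2), heading W
[1] after strafe(right, 2): at (4,4), heading W
uniquely the one of 6 1-step routes that fits.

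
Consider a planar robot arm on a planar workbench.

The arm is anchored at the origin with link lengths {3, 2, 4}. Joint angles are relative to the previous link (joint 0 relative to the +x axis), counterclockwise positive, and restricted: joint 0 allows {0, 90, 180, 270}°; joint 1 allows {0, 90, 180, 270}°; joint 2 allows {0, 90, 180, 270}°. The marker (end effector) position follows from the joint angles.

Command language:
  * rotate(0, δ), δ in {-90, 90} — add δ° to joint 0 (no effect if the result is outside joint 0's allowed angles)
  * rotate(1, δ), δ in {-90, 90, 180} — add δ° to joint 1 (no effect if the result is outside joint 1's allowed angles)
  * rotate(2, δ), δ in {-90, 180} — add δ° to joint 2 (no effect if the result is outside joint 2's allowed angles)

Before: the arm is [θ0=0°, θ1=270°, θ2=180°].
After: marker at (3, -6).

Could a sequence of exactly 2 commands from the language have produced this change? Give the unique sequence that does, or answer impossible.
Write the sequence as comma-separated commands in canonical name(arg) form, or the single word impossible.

start: [θ0=0°, θ1=270°, θ2=180°]
1. rotate(2, -90) → [θ0=0°, θ1=270°, θ2=90°]
2. rotate(2, -90) → [θ0=0°, θ1=270°, θ2=0°]
all 49 alternatives checked — unique.

rotate(2, -90), rotate(2, -90)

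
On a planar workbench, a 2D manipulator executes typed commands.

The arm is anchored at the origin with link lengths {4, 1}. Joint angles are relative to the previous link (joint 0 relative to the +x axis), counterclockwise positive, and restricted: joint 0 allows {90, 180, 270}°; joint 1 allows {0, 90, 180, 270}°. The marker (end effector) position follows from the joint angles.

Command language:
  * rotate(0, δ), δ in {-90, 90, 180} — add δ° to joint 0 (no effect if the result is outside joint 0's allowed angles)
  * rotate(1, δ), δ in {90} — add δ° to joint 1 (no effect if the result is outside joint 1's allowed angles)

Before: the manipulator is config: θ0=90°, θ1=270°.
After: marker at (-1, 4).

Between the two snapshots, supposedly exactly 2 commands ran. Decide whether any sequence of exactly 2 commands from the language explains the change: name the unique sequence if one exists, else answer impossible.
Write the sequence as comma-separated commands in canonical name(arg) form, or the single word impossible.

t0: config: θ0=90°, θ1=270°
1. rotate(1, 90) → config: θ0=90°, θ1=0°
2. rotate(1, 90) → config: θ0=90°, θ1=90°
uniquely the one of 16 2-step routes that fits.

rotate(1, 90), rotate(1, 90)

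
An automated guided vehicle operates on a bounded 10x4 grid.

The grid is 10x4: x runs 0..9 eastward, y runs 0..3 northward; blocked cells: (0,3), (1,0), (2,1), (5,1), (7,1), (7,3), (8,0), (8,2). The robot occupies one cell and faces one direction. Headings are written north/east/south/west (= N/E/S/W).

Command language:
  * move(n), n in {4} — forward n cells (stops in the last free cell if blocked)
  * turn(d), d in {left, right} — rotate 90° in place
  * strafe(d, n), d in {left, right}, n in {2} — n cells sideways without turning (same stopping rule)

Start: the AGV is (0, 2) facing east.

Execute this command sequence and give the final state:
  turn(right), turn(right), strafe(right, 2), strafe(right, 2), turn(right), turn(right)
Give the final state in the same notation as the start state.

(0, 2) facing east

initial: (0, 2) facing east
t=1 turn(right) ⇒ (0, 2) facing south
t=2 turn(right) ⇒ (0, 2) facing west
t=3 strafe(right, 2) ⇒ (0, 2) facing west
t=4 strafe(right, 2) ⇒ (0, 2) facing west
t=5 turn(right) ⇒ (0, 2) facing north
t=6 turn(right) ⇒ (0, 2) facing east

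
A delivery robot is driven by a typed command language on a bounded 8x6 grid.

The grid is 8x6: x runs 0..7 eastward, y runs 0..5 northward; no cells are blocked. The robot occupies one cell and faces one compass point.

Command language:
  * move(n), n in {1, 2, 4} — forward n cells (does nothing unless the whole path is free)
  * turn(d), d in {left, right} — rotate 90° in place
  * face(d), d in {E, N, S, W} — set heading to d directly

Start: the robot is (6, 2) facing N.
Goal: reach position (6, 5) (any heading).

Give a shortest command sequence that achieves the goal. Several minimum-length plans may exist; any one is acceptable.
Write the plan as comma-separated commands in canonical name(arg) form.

t0: (6, 2) facing N
1. move(2) → (6, 4) facing N
2. move(1) → (6, 5) facing N
nothing shorter than 2 reaches the goal.

move(2), move(1)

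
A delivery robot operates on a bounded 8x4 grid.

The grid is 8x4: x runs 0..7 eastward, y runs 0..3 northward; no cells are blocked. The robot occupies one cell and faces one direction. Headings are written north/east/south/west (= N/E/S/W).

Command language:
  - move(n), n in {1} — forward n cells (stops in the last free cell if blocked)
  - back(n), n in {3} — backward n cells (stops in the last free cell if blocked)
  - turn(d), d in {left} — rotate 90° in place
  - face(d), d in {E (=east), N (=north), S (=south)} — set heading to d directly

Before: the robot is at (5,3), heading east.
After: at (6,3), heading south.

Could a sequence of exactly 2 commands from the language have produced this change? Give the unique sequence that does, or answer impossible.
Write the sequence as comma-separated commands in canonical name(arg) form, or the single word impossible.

move(1), face(S)

key: order matters: swapping move(1) and face(S) lands elsewhere
start: at (5,3), heading east
step 1 (move(1)): at (6,3), heading east
step 2 (face(S)): at (6,3), heading south
uniquely the one of 36 2-step routes that fits.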